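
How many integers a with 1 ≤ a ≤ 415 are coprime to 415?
The number of a ∈ {1, ..., 415} with gcd(a, 415) = 1 is by definition Euler's totient φ(415). φ is multiplicative, with φ(p^e) = p^e − p^(e−1). Factorise 415 = 5 · 83. Then
  φ(415) = (5 − 1) · (83 − 1) = 4 · 82 = 328.
So there are 328 such integers.

Final answer: 328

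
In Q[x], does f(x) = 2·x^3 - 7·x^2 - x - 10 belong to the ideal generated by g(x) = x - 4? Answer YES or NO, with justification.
In Q[x] the ideal (g) consists of all multiples of g, so f ∈ (g) iff g | f, i.e. iff the remainder of f on division by g is 0. Divide f by g (g is monic, so eliminate the leading term of the running remainder at each step):
  leading term 2·x^3: subtract (2·x^2)·g(x) = 2·x^3 - 8·x^2, leaving x^2 - x - 10
  leading term x^2: subtract (x)·g(x) = x^2 - 4·x, leaving 3·x - 10
  leading term 3·x: subtract (3)·g(x) = 3·x - 12, leaving 2
The remainder r(x) = 2 ≠ 0 (and deg r < deg g), so g ∤ f, i.e. f ∉ (g).

Final answer: NO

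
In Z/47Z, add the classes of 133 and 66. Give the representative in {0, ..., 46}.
11

Reduce the summands first: 133 ≡ 39, 66 ≡ 19 (mod 47), so 133 + 66 ≡ 39 + 19 (mod 47). 39 + 19 = 58; 58 = 1·47 + 11, so (133 + 66) mod 47 = 11.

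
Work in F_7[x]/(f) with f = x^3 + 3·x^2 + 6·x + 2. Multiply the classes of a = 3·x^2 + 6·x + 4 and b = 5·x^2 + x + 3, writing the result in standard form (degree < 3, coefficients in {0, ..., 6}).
Multiply as integer polynomials: a · b = 15·x^4 + 33·x^3 + 35·x^2 + 22·x + 12. Reducing coefficients mod 7: a · b ≡ x^4 + 5·x^3 + x + 5. Now divide by f(x) = x^3 + 3·x^2 + 6·x + 2 in F_7[x], eliminating the leading term at each step:
  leading term x^4: subtract (x)·f(x) = x^4 + 3·x^3 + 6·x^2 + 2·x, leaving 2·x^3 + x^2 + 6·x + 5 (coefficients mod 7)
  leading term 2·x^3: subtract (2)·f(x) = 2·x^3 + 6·x^2 + 5·x + 4, leaving 2·x^2 + x + 1 (coefficients mod 7)
The degree is now < 3, so this is the remainder. Hence a · b ≡ 2·x^2 + x + 1 in F_7[x]/(f).

Final answer: a · b ≡ 2·x^2 + x + 1 (mod f(x))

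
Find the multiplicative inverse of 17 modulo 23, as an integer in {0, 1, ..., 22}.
Apply the extended Euclidean algorithm to (23, 17), tracking rows (r, s, t) with s·23 + t·17 = r. Each division r_prev = q·r_cur + r_new produces the new row as (previous row) − q·(current row):
  row A: (23, 1, 0)   [1·23 + 0·17 = 23]
  row B: (17, 0, 1)   [0·23 + 1·17 = 17]
  23 = 1·17 + 6   → row C = row A − 1·row B = (6, 1, −1)   [check: 1·23 − 1·17 = 6]
  17 = 2·6 + 5   → row D = row B − 2·row C = (5, −2, 3)   [check: −2·23 + 3·17 = 5]
  6 = 1·5 + 1   → row E = row C − 1·row D = (1, 3, −4)   [check: 3·23 − 4·17 = 1]
  5 = 5·1 + 0   → remainder 0, stop. gcd = 1 (last nonzero row E).
The gcd is 1, so 17 is invertible mod 23. The last nonzero row gives 3·23 − 4·17 = 1, so t = −4. So 17^(−1) ≡ −4 ≡ 19 (mod 23). Verify: 17 · 19 = 323 ≡ 1 (mod 23). ✓

Final answer: 17^(−1) ≡ 19 (mod 23)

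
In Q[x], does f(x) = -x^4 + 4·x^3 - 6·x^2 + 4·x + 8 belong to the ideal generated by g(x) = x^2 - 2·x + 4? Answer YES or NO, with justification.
In Q[x] the ideal (g) consists of all multiples of g, so f ∈ (g) iff g | f, i.e. iff the remainder of f on division by g is 0. Divide f by g (g is monic, so eliminate the leading term of the running remainder at each step):
  leading term -x^4: subtract (-x^2)·g(x) = -x^4 + 2·x^3 - 4·x^2, leaving 2·x^3 - 2·x^2 + 4·x + 8
  leading term 2·x^3: subtract (2·x)·g(x) = 2·x^3 - 4·x^2 + 8·x, leaving 2·x^2 - 4·x + 8
  leading term 2·x^2: subtract (2)·g(x) = 2·x^2 - 4·x + 8, leaving 0
The remainder is 0, so f(x) = g(x) · h(x) with h(x) = -x^2 + 2·x + 2. Hence g | f, i.e. f ∈ (g).

Final answer: YES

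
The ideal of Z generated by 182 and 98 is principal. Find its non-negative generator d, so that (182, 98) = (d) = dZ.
(182, 98) = (14); d = 14

In the PID Z, (a, b) is generated by gcd(a, b). Compute gcd(182, 98) with the extended Euclidean algorithm, tracking rows (r, s, t) with s·182 + t·98 = r:
  row A: (182, 1, 0)   [1·182 + 0·98 = 182]
  row B: (98, 0, 1)   [0·182 + 1·98 = 98]
  182 = 1·98 + 84   → row C = row A − 1·row B = (84, 1, −1)   [check: 1·182 − 1·98 = 84]
  98 = 1·84 + 14   → row D = row B − 1·row C = (14, −1, 2)   [check: −1·182 + 2·98 = 14]
  84 = 6·14 + 0   → remainder 0, stop. gcd = 14 (last nonzero row D).
So gcd(182, 98) = 14, with Bézout identity −1·182 + 2·98 = 14. Containment (⊇): the Bézout identity exhibits 14 as an element of (182, 98), giving (14) ⊆ (182, 98). Containment (⊆): since 14 | 182 and 14 | 98 (182 = 14·13, 98 = 14·7), every Z-linear combination of 182 and 98 is divisible by 14, so (182, 98) ⊆ (14). Therefore (182, 98) = (14), d = 14.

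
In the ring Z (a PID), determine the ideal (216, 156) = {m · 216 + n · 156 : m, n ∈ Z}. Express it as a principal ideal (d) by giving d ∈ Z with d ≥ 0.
(216, 156) = (12); d = 12

In the PID Z, (a, b) is generated by gcd(a, b). Compute gcd(216, 156) with the extended Euclidean algorithm, tracking rows (r, s, t) with s·216 + t·156 = r:
  row A: (216, 1, 0)   [1·216 + 0·156 = 216]
  row B: (156, 0, 1)   [0·216 + 1·156 = 156]
  216 = 1·156 + 60   → row C = row A − 1·row B = (60, 1, −1)   [check: 1·216 − 1·156 = 60]
  156 = 2·60 + 36   → row D = row B − 2·row C = (36, −2, 3)   [check: −2·216 + 3·156 = 36]
  60 = 1·36 + 24   → row E = row C − 1·row D = (24, 3, −4)   [check: 3·216 − 4·156 = 24]
  36 = 1·24 + 12   → row F = row D − 1·row E = (12, −5, 7)   [check: −5·216 + 7·156 = 12]
  24 = 2·12 + 0   → remainder 0, stop. gcd = 12 (last nonzero row F).
So gcd(216, 156) = 12, with Bézout identity −5·216 + 7·156 = 12. Containment (⊇): the Bézout identity exhibits 12 as an element of (216, 156), giving (12) ⊆ (216, 156). Containment (⊆): since 12 | 216 and 12 | 156 (216 = 12·18, 156 = 12·13), every Z-linear combination of 216 and 156 is divisible by 12, so (216, 156) ⊆ (12). Therefore (216, 156) = (12), d = 12.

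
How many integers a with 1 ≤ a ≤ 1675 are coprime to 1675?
The number of a ∈ {1, ..., 1675} with gcd(a, 1675) = 1 is by definition Euler's totient φ(1675). φ is multiplicative, with φ(p^e) = p^e − p^(e−1). Factorise 1675 = 5^2 · 67. Then
  φ(1675) = (5^2 − 5^1) · (67 − 1) = 20 · 66 = 1320.
So there are 1320 such integers.

Final answer: 1320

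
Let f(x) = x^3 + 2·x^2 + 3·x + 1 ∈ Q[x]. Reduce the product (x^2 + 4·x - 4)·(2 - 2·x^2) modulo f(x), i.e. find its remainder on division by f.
First multiply in Q[x] without reducing: a · b = -2·x^4 - 8·x^3 + 10·x^2 + 8·x - 8. Now divide by f(x) = x^3 + 2·x^2 + 3·x + 1, eliminating the leading term at each step:
  leading term -2·x^4: subtract (-2·x)·f(x) = -2·x^4 - 4·x^3 - 6·x^2 - 2·x, leaving -4·x^3 + 16·x^2 + 10·x - 8
  leading term -4·x^3: subtract (-4)·f(x) = -4·x^3 - 8·x^2 - 12·x - 4, leaving 24·x^2 + 22·x - 4
The degree is now < 3, so this is the remainder. Hence a · b ≡ 24·x^2 + 22·x - 4 in Q[x]/(f).

Final answer: a · b ≡ 24·x^2 + 22·x - 4 (mod f(x))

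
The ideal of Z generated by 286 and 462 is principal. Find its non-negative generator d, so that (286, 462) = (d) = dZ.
(286, 462) = (22); d = 22

In the PID Z, (a, b) is generated by gcd(a, b). Compute gcd(462, 286) with the extended Euclidean algorithm, tracking rows (r, s, t) with s·462 + t·286 = r:
  row A: (462, 1, 0)   [1·462 + 0·286 = 462]
  row B: (286, 0, 1)   [0·462 + 1·286 = 286]
  462 = 1·286 + 176   → row C = row A − 1·row B = (176, 1, −1)   [check: 1·462 − 1·286 = 176]
  286 = 1·176 + 110   → row D = row B − 1·row C = (110, −1, 2)   [check: −1·462 + 2·286 = 110]
  176 = 1·110 + 66   → row E = row C − 1·row D = (66, 2, −3)   [check: 2·462 − 3·286 = 66]
  110 = 1·66 + 44   → row F = row D − 1·row E = (44, −3, 5)   [check: −3·462 + 5·286 = 44]
  66 = 1·44 + 22   → row G = row E − 1·row F = (22, 5, −8)   [check: 5·462 − 8·286 = 22]
  44 = 2·22 + 0   → remainder 0, stop. gcd = 22 (last nonzero row G).
So gcd(286, 462) = 22, with Bézout identity 5·462 − 8·286 = 22. Containment (⊇): the Bézout identity exhibits 22 as an element of (286, 462), giving (22) ⊆ (286, 462). Containment (⊆): since 22 | 286 and 22 | 462 (286 = 22·13, 462 = 22·21), every Z-linear combination of 286 and 462 is divisible by 22, so (286, 462) ⊆ (22). Therefore (286, 462) = (22), d = 22.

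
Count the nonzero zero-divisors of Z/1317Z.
In Z/1317Z each nonzero element is either a unit (gcd with 1317 is 1) or a zero-divisor (gcd > 1). The number of units is φ(1317): factorise 1317 = 3 · 439, so φ(1317) = (3 − 1) · (439 − 1) = 2 · 438 = 876. The nonzero elements number 1317 − 1 = 1316. Hence the nonzero zero-divisors number 1316 − 876 = 440.

Final answer: Z/1317Z has 440 nonzero zero-divisors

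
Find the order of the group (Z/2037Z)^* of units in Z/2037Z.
|(Z/2037Z)^*| = 1152

(Z/2037Z)^* consists of the classes a with gcd(a, 2037) = 1, so its order is φ(2037). φ is multiplicative, with φ(p^e) = p^e − p^(e−1). Factorise 2037 = 3 · 7 · 97. Then
  φ(2037) = (3 − 1) · (7 − 1) · (97 − 1) = 2 · 6 · 96 = 1152.
Thus |(Z/2037Z)^*| = 1152.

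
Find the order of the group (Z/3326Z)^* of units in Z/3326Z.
|(Z/3326Z)^*| = 1662

(Z/3326Z)^* consists of the classes a with gcd(a, 3326) = 1, so its order is φ(3326). φ is multiplicative, with φ(p^e) = p^e − p^(e−1). Factorise 3326 = 2 · 1663. Then
  φ(3326) = (2 − 1) · (1663 − 1) = 1 · 1662 = 1662.
Thus |(Z/3326Z)^*| = 1662.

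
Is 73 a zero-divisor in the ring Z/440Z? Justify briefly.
gcd(73, 440) = 1, so 73 is a unit in Z/440Z (it has a multiplicative inverse). A unit cannot be a zero-divisor: if 73·b ≡ 0 then multiplying both sides by 73^(−1) gives b ≡ 0. So 73 is not a zero-divisor.

Final answer: NO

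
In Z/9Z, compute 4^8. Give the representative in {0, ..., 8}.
Use repeated squaring. Binary(8) = 1000. Walk through the bits of the exponent 8 left-to-right: at each bit after the leading one, square the running value, then multiply by 4 if the bit is 1 (always reducing mod 9):
  bit 1 = 1 (leading): start with 4.
  bit 2 = 0: square 4^2 = 16 ≡ 7 (mod 9).
  bit 3 = 0: square 7^2 = 49 ≡ 4 (mod 9).
  bit 4 = 0: square 4^2 = 16 ≡ 7 (mod 9).
Final value: 4^8 ≡ 7 (mod 9).

Final answer: 7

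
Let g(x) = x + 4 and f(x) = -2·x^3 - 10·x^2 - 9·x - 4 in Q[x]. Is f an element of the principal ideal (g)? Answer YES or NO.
YES

In Q[x] the ideal (g) consists of all multiples of g, so f ∈ (g) iff g | f, i.e. iff the remainder of f on division by g is 0. Divide f by g (g is monic, so eliminate the leading term of the running remainder at each step):
  leading term -2·x^3: subtract (-2·x^2)·g(x) = -2·x^3 - 8·x^2, leaving -2·x^2 - 9·x - 4
  leading term -2·x^2: subtract (-2·x)·g(x) = -2·x^2 - 8·x, leaving -x - 4
  leading term -x: subtract (-1)·g(x) = -x - 4, leaving 0
The remainder is 0, so f(x) = g(x) · h(x) with h(x) = -2·x^2 - 2·x - 1. Hence g | f, i.e. f ∈ (g).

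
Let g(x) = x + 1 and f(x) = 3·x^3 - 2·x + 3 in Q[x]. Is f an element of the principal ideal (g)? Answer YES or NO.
NO

In Q[x] the ideal (g) consists of all multiples of g, so f ∈ (g) iff g | f, i.e. iff the remainder of f on division by g is 0. Divide f by g (g is monic, so eliminate the leading term of the running remainder at each step):
  leading term 3·x^3: subtract (3·x^2)·g(x) = 3·x^3 + 3·x^2, leaving -3·x^2 - 2·x + 3
  leading term -3·x^2: subtract (-3·x)·g(x) = -3·x^2 - 3·x, leaving x + 3
  leading term x: subtract (1)·g(x) = x + 1, leaving 2
The remainder r(x) = 2 ≠ 0 (and deg r < deg g), so g ∤ f, i.e. f ∉ (g).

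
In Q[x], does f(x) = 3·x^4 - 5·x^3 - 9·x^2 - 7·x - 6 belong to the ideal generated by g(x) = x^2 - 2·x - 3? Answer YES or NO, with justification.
YES

In Q[x] the ideal (g) consists of all multiples of g, so f ∈ (g) iff g | f, i.e. iff the remainder of f on division by g is 0. Divide f by g (g is monic, so eliminate the leading term of the running remainder at each step):
  leading term 3·x^4: subtract (3·x^2)·g(x) = 3·x^4 - 6·x^3 - 9·x^2, leaving x^3 - 7·x - 6
  leading term x^3: subtract (x)·g(x) = x^3 - 2·x^2 - 3·x, leaving 2·x^2 - 4·x - 6
  leading term 2·x^2: subtract (2)·g(x) = 2·x^2 - 4·x - 6, leaving 0
The remainder is 0, so f(x) = g(x) · h(x) with h(x) = 3·x^2 + x + 2. Hence g | f, i.e. f ∈ (g).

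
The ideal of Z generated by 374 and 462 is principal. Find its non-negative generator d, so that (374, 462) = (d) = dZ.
In the PID Z, (a, b) is generated by gcd(a, b). Compute gcd(462, 374) with the extended Euclidean algorithm, tracking rows (r, s, t) with s·462 + t·374 = r:
  row A: (462, 1, 0)   [1·462 + 0·374 = 462]
  row B: (374, 0, 1)   [0·462 + 1·374 = 374]
  462 = 1·374 + 88   → row C = row A − 1·row B = (88, 1, −1)   [check: 1·462 − 1·374 = 88]
  374 = 4·88 + 22   → row D = row B − 4·row C = (22, −4, 5)   [check: −4·462 + 5·374 = 22]
  88 = 4·22 + 0   → remainder 0, stop. gcd = 22 (last nonzero row D).
So gcd(374, 462) = 22, with Bézout identity −4·462 + 5·374 = 22. Containment (⊇): the Bézout identity exhibits 22 as an element of (374, 462), giving (22) ⊆ (374, 462). Containment (⊆): since 22 | 374 and 22 | 462 (374 = 22·17, 462 = 22·21), every Z-linear combination of 374 and 462 is divisible by 22, so (374, 462) ⊆ (22). Therefore (374, 462) = (22), d = 22.

Final answer: (374, 462) = (22); d = 22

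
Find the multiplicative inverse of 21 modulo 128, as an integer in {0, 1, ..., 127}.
Apply the extended Euclidean algorithm to (128, 21), tracking rows (r, s, t) with s·128 + t·21 = r. Each division r_prev = q·r_cur + r_new produces the new row as (previous row) − q·(current row):
  row A: (128, 1, 0)   [1·128 + 0·21 = 128]
  row B: (21, 0, 1)   [0·128 + 1·21 = 21]
  128 = 6·21 + 2   → row C = row A − 6·row B = (2, 1, −6)   [check: 1·128 − 6·21 = 2]
  21 = 10·2 + 1   → row D = row B − 10·row C = (1, −10, 61)   [check: −10·128 + 61·21 = 1]
  2 = 2·1 + 0   → remainder 0, stop. gcd = 1 (last nonzero row D).
The gcd is 1, so 21 is invertible mod 128. The last nonzero row gives −10·128 + 61·21 = 1, so t = 61. So 21^(−1) ≡ 61 (mod 128). Verify: 21 · 61 = 1281 ≡ 1 (mod 128). ✓

Final answer: 21^(−1) ≡ 61 (mod 128)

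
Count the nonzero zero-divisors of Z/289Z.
In Z/289Z each nonzero element is either a unit (gcd with 289 is 1) or a zero-divisor (gcd > 1). The number of units is φ(289): factorise 289 = 17^2, so φ(289) = (17^2 − 17^1) = 272 = 272. The nonzero elements number 289 − 1 = 288. Hence the nonzero zero-divisors number 288 − 272 = 16.

Final answer: Z/289Z has 16 nonzero zero-divisors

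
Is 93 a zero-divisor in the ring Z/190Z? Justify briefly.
NO

gcd(93, 190) = 1, so 93 is a unit in Z/190Z (it has a multiplicative inverse). A unit cannot be a zero-divisor: if 93·b ≡ 0 then multiplying both sides by 93^(−1) gives b ≡ 0. So 93 is not a zero-divisor.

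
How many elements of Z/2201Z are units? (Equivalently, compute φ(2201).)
An element a ∈ Z/2201Z is a unit iff gcd(a, 2201) = 1, so the number of units is φ(2201). φ is multiplicative, with φ(p^e) = p^e − p^(e−1). Factorise 2201 = 31 · 71. Then
  φ(2201) = (31 − 1) · (71 − 1) = 30 · 70 = 2100.

Final answer: Z/2201Z has φ(2201) = 2100 units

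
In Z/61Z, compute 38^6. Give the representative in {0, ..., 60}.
52

Use repeated squaring. Binary(6) = 110. Walk through the bits of the exponent 6 left-to-right: at each bit after the leading one, square the running value, then multiply by 38 if the bit is 1 (always reducing mod 61):
  bit 1 = 1 (leading): start with 38.
  bit 2 = 1: square 38^2 = 1444 ≡ 41; bit is 1, so multiply 41·38 = 1558 ≡ 33 (mod 61).
  bit 3 = 0: square 33^2 = 1089 ≡ 52 (mod 61).
Final value: 38^6 ≡ 52 (mod 61).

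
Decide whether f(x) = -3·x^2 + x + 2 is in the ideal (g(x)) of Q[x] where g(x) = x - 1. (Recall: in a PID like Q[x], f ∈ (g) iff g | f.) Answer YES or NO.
In Q[x] the ideal (g) consists of all multiples of g, so f ∈ (g) iff g | f, i.e. iff the remainder of f on division by g is 0. Divide f by g (g is monic, so eliminate the leading term of the running remainder at each step):
  leading term -3·x^2: subtract (-3·x)·g(x) = -3·x^2 + 3·x, leaving 2 - 2·x
  leading term -2·x: subtract (-2)·g(x) = 2 - 2·x, leaving 0
The remainder is 0, so f(x) = g(x) · h(x) with h(x) = -3·x - 2. Hence g | f, i.e. f ∈ (g).

Final answer: YES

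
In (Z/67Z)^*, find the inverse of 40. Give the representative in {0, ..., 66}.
Apply the extended Euclidean algorithm to (67, 40), tracking rows (r, s, t) with s·67 + t·40 = r. Each division r_prev = q·r_cur + r_new produces the new row as (previous row) − q·(current row):
  row A: (67, 1, 0)   [1·67 + 0·40 = 67]
  row B: (40, 0, 1)   [0·67 + 1·40 = 40]
  67 = 1·40 + 27   → row C = row A − 1·row B = (27, 1, −1)   [check: 1·67 − 1·40 = 27]
  40 = 1·27 + 13   → row D = row B − 1·row C = (13, −1, 2)   [check: −1·67 + 2·40 = 13]
  27 = 2·13 + 1   → row E = row C − 2·row D = (1, 3, −5)   [check: 3·67 − 5·40 = 1]
  13 = 13·1 + 0   → remainder 0, stop. gcd = 1 (last nonzero row E).
The gcd is 1, so 40 is invertible mod 67. The last nonzero row gives 3·67 − 5·40 = 1, so t = −5. So 40^(−1) ≡ −5 ≡ 62 (mod 67). Verify: 40 · 62 = 2480 ≡ 1 (mod 67). ✓

Final answer: 40^(−1) ≡ 62 (mod 67)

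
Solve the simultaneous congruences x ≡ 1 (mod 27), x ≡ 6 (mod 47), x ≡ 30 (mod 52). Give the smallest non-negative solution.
The moduli 27, 47, 52 are pairwise coprime, so by the CRT there is a unique solution mod 27·47·52 = 65988.
Solve by successive substitution. Start with x ≡ 1 (mod 27).
  Combine with x ≡ 6 (mod 47): write x = 1 + 27·t and require 1 + 27·t ≡ 6 (mod 47), i.e. 27·t ≡ 6 − 1 ≡ 5 (mod 47). Since 27^(−1) ≡ 7 (mod 47), t ≡ 7·5 ≡ 35 (mod 47). So x ≡ 1 + 27·35 = 946 (mod 1269).
  Combine with x ≡ 30 (mod 52): write x = 946 + 1269·t and require 946 + 1269·t ≡ 30 (mod 52), i.e. 1269·t ≡ 30 − 946 ≡ 20 (mod 52). Since 1269^(−1) ≡ 5 (mod 52) (1269 ≡ 21 (mod 52)), t ≡ 5·20 ≡ 48 (mod 52). So x ≡ 946 + 1269·48 = 61858 (mod 65988).
Unique solution in [0, 65988): x = 61858.

Final answer: x ≡ 61858 (mod 65988); the representative in [0, 65988) is 61858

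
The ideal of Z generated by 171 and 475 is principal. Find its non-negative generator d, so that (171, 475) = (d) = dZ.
(171, 475) = (19); d = 19

In the PID Z, (a, b) is generated by gcd(a, b). Compute gcd(475, 171) with the extended Euclidean algorithm, tracking rows (r, s, t) with s·475 + t·171 = r:
  row A: (475, 1, 0)   [1·475 + 0·171 = 475]
  row B: (171, 0, 1)   [0·475 + 1·171 = 171]
  475 = 2·171 + 133   → row C = row A − 2·row B = (133, 1, −2)   [check: 1·475 − 2·171 = 133]
  171 = 1·133 + 38   → row D = row B − 1·row C = (38, −1, 3)   [check: −1·475 + 3·171 = 38]
  133 = 3·38 + 19   → row E = row C − 3·row D = (19, 4, −11)   [check: 4·475 − 11·171 = 19]
  38 = 2·19 + 0   → remainder 0, stop. gcd = 19 (last nonzero row E).
So gcd(171, 475) = 19, with Bézout identity 4·475 − 11·171 = 19. Containment (⊇): the Bézout identity exhibits 19 as an element of (171, 475), giving (19) ⊆ (171, 475). Containment (⊆): since 19 | 171 and 19 | 475 (171 = 19·9, 475 = 19·25), every Z-linear combination of 171 and 475 is divisible by 19, so (171, 475) ⊆ (19). Therefore (171, 475) = (19), d = 19.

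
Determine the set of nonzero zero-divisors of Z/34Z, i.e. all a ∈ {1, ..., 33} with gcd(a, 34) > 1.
nonzero zero-divisors of Z/34Z = {2, 4, 6, 8, 10, 12, 14, 16, 17, 18, 20, 22, 24, 26, 28, 30, 32}

An element a ∈ Z/34Z (with a ≠ 0) is a zero-divisor iff gcd(a, 34) > 1 (because a is a unit precisely when gcd(a, n) = 1, and in Z/nZ every nonzero, non-unit element is a zero-divisor). Scan a = 1, ..., 33 and keep those with gcd(a, 34) > 1:
  gcd(2, 34) = 2, gcd(4, 34) = 2, gcd(6, 34) = 2, gcd(8, 34) = 2, gcd(10, 34) = 2, gcd(12, 34) = 2, gcd(14, 34) = 2, gcd(16, 34) = 2, gcd(17, 34) = 17, gcd(18, 34) = 2, gcd(20, 34) = 2, gcd(22, 34) = 2, gcd(24, 34) = 2, gcd(26, 34) = 2, gcd(28, 34) = 2, gcd(30, 34) = 2, gcd(32, 34) = 2.
All other a ∈ {1, ..., 33} have gcd(a, 34) = 1 and are units. So the nonzero zero-divisors are exactly the 17 values of a appearing in this scan.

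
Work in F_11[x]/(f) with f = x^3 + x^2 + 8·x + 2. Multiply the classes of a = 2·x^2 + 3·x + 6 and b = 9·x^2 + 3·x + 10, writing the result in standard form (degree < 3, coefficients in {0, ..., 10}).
a · b ≡ x^2 + 2·x + 8 (mod f(x))

Multiply as integer polynomials: a · b = 18·x^4 + 33·x^3 + 83·x^2 + 48·x + 60. Reducing coefficients mod 11: a · b ≡ 7·x^4 + 6·x^2 + 4·x + 5. Now divide by f(x) = x^3 + x^2 + 8·x + 2 in F_11[x], eliminating the leading term at each step:
  leading term 7·x^4: subtract (7·x)·f(x) = 7·x^4 + 7·x^3 + x^2 + 3·x, leaving 4·x^3 + 5·x^2 + x + 5 (coefficients mod 11)
  leading term 4·x^3: subtract (4)·f(x) = 4·x^3 + 4·x^2 + 10·x + 8, leaving x^2 + 2·x + 8 (coefficients mod 11)
The degree is now < 3, so this is the remainder. Hence a · b ≡ x^2 + 2·x + 8 in F_11[x]/(f).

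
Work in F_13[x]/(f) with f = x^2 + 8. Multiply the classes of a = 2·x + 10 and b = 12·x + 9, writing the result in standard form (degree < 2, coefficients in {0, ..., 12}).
Multiply as integer polynomials: a · b = 24·x^2 + 138·x + 90. Reducing coefficients mod 13: a · b ≡ 11·x^2 + 8·x + 12. Now divide by f(x) = x^2 + 8 in F_13[x], eliminating the leading term at each step:
  leading term 11·x^2: subtract (11)·f(x) = 11·x^2 + 10, leaving 8·x + 2 (coefficients mod 13)
The degree is now < 2, so this is the remainder. Hence a · b ≡ 8·x + 2 in F_13[x]/(f).

Final answer: a · b ≡ 8·x + 2 (mod f(x))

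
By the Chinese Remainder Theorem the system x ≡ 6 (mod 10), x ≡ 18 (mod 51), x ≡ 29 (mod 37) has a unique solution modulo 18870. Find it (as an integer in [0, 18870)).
x ≡ 4506 (mod 18870); the representative in [0, 18870) is 4506

The moduli 10, 51, 37 are pairwise coprime, so by the CRT there is a unique solution mod 10·51·37 = 18870.
Solve by successive substitution. Start with x ≡ 6 (mod 10).
  Combine with x ≡ 18 (mod 51): write x = 6 + 10·t and require 6 + 10·t ≡ 18 (mod 51), i.e. 10·t ≡ 18 − 6 ≡ 12 (mod 51). Since 10^(−1) ≡ 46 (mod 51), t ≡ 46·12 ≡ 42 (mod 51). So x ≡ 6 + 10·42 = 426 (mod 510).
  Combine with x ≡ 29 (mod 37): write x = 426 + 510·t and require 426 + 510·t ≡ 29 (mod 37), i.e. 510·t ≡ 29 − 426 ≡ 10 (mod 37). Since 510^(−1) ≡ 23 (mod 37) (510 ≡ 29 (mod 37)), t ≡ 23·10 ≡ 8 (mod 37). So x ≡ 426 + 510·8 = 4506 (mod 18870).
Unique solution in [0, 18870): x = 4506.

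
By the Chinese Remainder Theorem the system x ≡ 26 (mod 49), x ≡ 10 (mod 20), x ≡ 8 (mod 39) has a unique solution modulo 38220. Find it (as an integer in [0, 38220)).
The moduli 49, 20, 39 are pairwise coprime, so by the CRT there is a unique solution mod 49·20·39 = 38220.
Solve by successive substitution. Start with x ≡ 26 (mod 49).
  Combine with x ≡ 10 (mod 20): write x = 26 + 49·t and require 26 + 49·t ≡ 10 (mod 20), i.e. 49·t ≡ 10 − 26 ≡ 4 (mod 20). Since 49^(−1) ≡ 9 (mod 20) (49 ≡ 9 (mod 20)), t ≡ 9·4 ≡ 16 (mod 20). So x ≡ 26 + 49·16 = 810 (mod 980).
  Combine with x ≡ 8 (mod 39): write x = 810 + 980·t and require 810 + 980·t ≡ 8 (mod 39), i.e. 980·t ≡ 8 − 810 ≡ 17 (mod 39). Since 980^(−1) ≡ 8 (mod 39) (980 ≡ 5 (mod 39)), t ≡ 8·17 ≡ 19 (mod 39). So x ≡ 810 + 980·19 = 19430 (mod 38220).
Unique solution in [0, 38220): x = 19430.

Final answer: x ≡ 19430 (mod 38220); the representative in [0, 38220) is 19430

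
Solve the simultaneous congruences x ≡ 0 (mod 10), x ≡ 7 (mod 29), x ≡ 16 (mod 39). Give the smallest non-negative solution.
The moduli 10, 29, 39 are pairwise coprime, so by the CRT there is a unique solution mod 10·29·39 = 11310.
Solve by successive substitution. Start with x ≡ 0 (mod 10).
  Combine with x ≡ 7 (mod 29): write x = 10·t and require 10·t ≡ 7 (mod 29). Since 10^(−1) ≡ 3 (mod 29), t ≡ 3·7 ≡ 21 (mod 29). So x ≡ 10·21 = 210 (mod 290).
  Combine with x ≡ 16 (mod 39): write x = 210 + 290·t and require 210 + 290·t ≡ 16 (mod 39), i.e. 290·t ≡ 16 − 210 ≡ 1 (mod 39). Since 290^(−1) ≡ 23 (mod 39) (290 ≡ 17 (mod 39)), t ≡ 23·1 ≡ 23 (mod 39). So x ≡ 210 + 290·23 = 6880 (mod 11310).
Unique solution in [0, 11310): x = 6880.

Final answer: x ≡ 6880 (mod 11310); the representative in [0, 11310) is 6880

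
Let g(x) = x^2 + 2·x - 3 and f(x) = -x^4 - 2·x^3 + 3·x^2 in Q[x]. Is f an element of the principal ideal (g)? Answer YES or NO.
YES

In Q[x] the ideal (g) consists of all multiples of g, so f ∈ (g) iff g | f, i.e. iff the remainder of f on division by g is 0. Divide f by g (g is monic, so eliminate the leading term of the running remainder at each step):
  leading term -x^4: subtract (-x^2)·g(x) = -x^4 - 2·x^3 + 3·x^2, leaving 0
The remainder is 0, so f(x) = g(x) · h(x) with h(x) = -x^2. Hence g | f, i.e. f ∈ (g).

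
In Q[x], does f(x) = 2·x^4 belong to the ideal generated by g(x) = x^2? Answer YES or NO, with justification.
In Q[x] the ideal (g) consists of all multiples of g, so f ∈ (g) iff g | f, i.e. iff the remainder of f on division by g is 0. Divide f by g (g is monic, so eliminate the leading term of the running remainder at each step):
  leading term 2·x^4: subtract (2·x^2)·g(x) = 2·x^4, leaving 0
The remainder is 0, so f(x) = g(x) · h(x) with h(x) = 2·x^2. Hence g | f, i.e. f ∈ (g).

Final answer: YES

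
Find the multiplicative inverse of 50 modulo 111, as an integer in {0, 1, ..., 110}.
50^(−1) ≡ 20 (mod 111)

Apply the extended Euclidean algorithm to (111, 50), tracking rows (r, s, t) with s·111 + t·50 = r. Each division r_prev = q·r_cur + r_new produces the new row as (previous row) − q·(current row):
  row A: (111, 1, 0)   [1·111 + 0·50 = 111]
  row B: (50, 0, 1)   [0·111 + 1·50 = 50]
  111 = 2·50 + 11   → row C = row A − 2·row B = (11, 1, −2)   [check: 1·111 − 2·50 = 11]
  50 = 4·11 + 6   → row D = row B − 4·row C = (6, −4, 9)   [check: −4·111 + 9·50 = 6]
  11 = 1·6 + 5   → row E = row C − 1·row D = (5, 5, −11)   [check: 5·111 − 11·50 = 5]
  6 = 1·5 + 1   → row F = row D − 1·row E = (1, −9, 20)   [check: −9·111 + 20·50 = 1]
  5 = 5·1 + 0   → remainder 0, stop. gcd = 1 (last nonzero row F).
The gcd is 1, so 50 is invertible mod 111. The last nonzero row gives −9·111 + 20·50 = 1, so t = 20. So 50^(−1) ≡ 20 (mod 111). Verify: 50 · 20 = 1000 ≡ 1 (mod 111). ✓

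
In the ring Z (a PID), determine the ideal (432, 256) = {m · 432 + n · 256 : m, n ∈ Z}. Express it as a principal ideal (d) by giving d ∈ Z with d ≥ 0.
In the PID Z, (a, b) is generated by gcd(a, b). Compute gcd(432, 256) with the extended Euclidean algorithm, tracking rows (r, s, t) with s·432 + t·256 = r:
  row A: (432, 1, 0)   [1·432 + 0·256 = 432]
  row B: (256, 0, 1)   [0·432 + 1·256 = 256]
  432 = 1·256 + 176   → row C = row A − 1·row B = (176, 1, −1)   [check: 1·432 − 1·256 = 176]
  256 = 1·176 + 80   → row D = row B − 1·row C = (80, −1, 2)   [check: −1·432 + 2·256 = 80]
  176 = 2·80 + 16   → row E = row C − 2·row D = (16, 3, −5)   [check: 3·432 − 5·256 = 16]
  80 = 5·16 + 0   → remainder 0, stop. gcd = 16 (last nonzero row E).
So gcd(432, 256) = 16, with Bézout identity 3·432 − 5·256 = 16. Containment (⊇): the Bézout identity exhibits 16 as an element of (432, 256), giving (16) ⊆ (432, 256). Containment (⊆): since 16 | 432 and 16 | 256 (432 = 16·27, 256 = 16·16), every Z-linear combination of 432 and 256 is divisible by 16, so (432, 256) ⊆ (16). Therefore (432, 256) = (16), d = 16.

Final answer: (432, 256) = (16); d = 16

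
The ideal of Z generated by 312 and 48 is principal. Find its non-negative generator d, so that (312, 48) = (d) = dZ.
In the PID Z, (a, b) is generated by gcd(a, b). Compute gcd(312, 48) with the extended Euclidean algorithm, tracking rows (r, s, t) with s·312 + t·48 = r:
  row A: (312, 1, 0)   [1·312 + 0·48 = 312]
  row B: (48, 0, 1)   [0·312 + 1·48 = 48]
  312 = 6·48 + 24   → row C = row A − 6·row B = (24, 1, −6)   [check: 1·312 − 6·48 = 24]
  48 = 2·24 + 0   → remainder 0, stop. gcd = 24 (last nonzero row C).
So gcd(312, 48) = 24, with Bézout identity 1·312 − 6·48 = 24. Containment (⊇): the Bézout identity exhibits 24 as an element of (312, 48), giving (24) ⊆ (312, 48). Containment (⊆): since 24 | 312 and 24 | 48 (312 = 24·13, 48 = 24·2), every Z-linear combination of 312 and 48 is divisible by 24, so (312, 48) ⊆ (24). Therefore (312, 48) = (24), d = 24.

Final answer: (312, 48) = (24); d = 24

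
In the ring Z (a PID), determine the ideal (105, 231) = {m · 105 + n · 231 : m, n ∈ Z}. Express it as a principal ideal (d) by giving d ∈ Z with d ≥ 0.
(105, 231) = (21); d = 21

In the PID Z, (a, b) is generated by gcd(a, b). Compute gcd(231, 105) with the extended Euclidean algorithm, tracking rows (r, s, t) with s·231 + t·105 = r:
  row A: (231, 1, 0)   [1·231 + 0·105 = 231]
  row B: (105, 0, 1)   [0·231 + 1·105 = 105]
  231 = 2·105 + 21   → row C = row A − 2·row B = (21, 1, −2)   [check: 1·231 − 2·105 = 21]
  105 = 5·21 + 0   → remainder 0, stop. gcd = 21 (last nonzero row C).
So gcd(105, 231) = 21, with Bézout identity 1·231 − 2·105 = 21. Containment (⊇): the Bézout identity exhibits 21 as an element of (105, 231), giving (21) ⊆ (105, 231). Containment (⊆): since 21 | 105 and 21 | 231 (105 = 21·5, 231 = 21·11), every Z-linear combination of 105 and 231 is divisible by 21, so (105, 231) ⊆ (21). Therefore (105, 231) = (21), d = 21.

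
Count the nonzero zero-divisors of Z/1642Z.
Z/1642Z has 821 nonzero zero-divisors

In Z/1642Z each nonzero element is either a unit (gcd with 1642 is 1) or a zero-divisor (gcd > 1). The number of units is φ(1642): factorise 1642 = 2 · 821, so φ(1642) = (2 − 1) · (821 − 1) = 1 · 820 = 820. The nonzero elements number 1642 − 1 = 1641. Hence the nonzero zero-divisors number 1641 − 820 = 821.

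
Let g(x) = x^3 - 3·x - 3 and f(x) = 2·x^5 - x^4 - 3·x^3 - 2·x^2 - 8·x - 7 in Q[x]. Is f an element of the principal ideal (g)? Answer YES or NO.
In Q[x] the ideal (g) consists of all multiples of g, so f ∈ (g) iff g | f, i.e. iff the remainder of f on division by g is 0. Divide f by g (g is monic, so eliminate the leading term of the running remainder at each step):
  leading term 2·x^5: subtract (2·x^2)·g(x) = 2·x^5 - 6·x^3 - 6·x^2, leaving -x^4 + 3·x^3 + 4·x^2 - 8·x - 7
  leading term -x^4: subtract (-x)·g(x) = -x^4 + 3·x^2 + 3·x, leaving 3·x^3 + x^2 - 11·x - 7
  leading term 3·x^3: subtract (3)·g(x) = 3·x^3 - 9·x - 9, leaving x^2 - 2·x + 2
The remainder r(x) = x^2 - 2·x + 2 ≠ 0 (and deg r < deg g), so g ∤ f, i.e. f ∉ (g).

Final answer: NO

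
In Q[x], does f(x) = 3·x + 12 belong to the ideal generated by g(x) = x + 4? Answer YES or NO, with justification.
YES

In Q[x] the ideal (g) consists of all multiples of g, so f ∈ (g) iff g | f, i.e. iff the remainder of f on division by g is 0. Divide f by g (g is monic, so eliminate the leading term of the running remainder at each step):
  leading term 3·x: subtract (3)·g(x) = 3·x + 12, leaving 0
The remainder is 0, so f(x) = g(x) · h(x) with h(x) = 3. Hence g | f, i.e. f ∈ (g).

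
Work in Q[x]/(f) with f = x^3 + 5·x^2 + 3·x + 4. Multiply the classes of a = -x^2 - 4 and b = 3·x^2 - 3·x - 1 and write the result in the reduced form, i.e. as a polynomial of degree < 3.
a · b ≡ -92·x^2 - 30·x - 68 (mod f(x))

First multiply in Q[x] without reducing: a · b = -3·x^4 + 3·x^3 - 11·x^2 + 12·x + 4. Now divide by f(x) = x^3 + 5·x^2 + 3·x + 4, eliminating the leading term at each step:
  leading term -3·x^4: subtract (-3·x)·f(x) = -3·x^4 - 15·x^3 - 9·x^2 - 12·x, leaving 18·x^3 - 2·x^2 + 24·x + 4
  leading term 18·x^3: subtract (18)·f(x) = 18·x^3 + 90·x^2 + 54·x + 72, leaving -92·x^2 - 30·x - 68
The degree is now < 3, so this is the remainder. Hence a · b ≡ -92·x^2 - 30·x - 68 in Q[x]/(f).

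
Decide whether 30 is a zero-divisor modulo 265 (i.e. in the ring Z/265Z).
gcd(30, 265) = 5 > 1, so 30 is not a unit in Z/265Z. In Z/nZ every nonzero non-unit is a zero-divisor: explicitly, take b = 265/gcd = 53 ≠ 0 (mod 265); then 30·53 = 1590 = 6·265, i.e. 30·53 ≡ 0 (mod 265). So 30 is a zero-divisor.

Final answer: YES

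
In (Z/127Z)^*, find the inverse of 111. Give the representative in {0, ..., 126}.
Apply the extended Euclidean algorithm to (127, 111), tracking rows (r, s, t) with s·127 + t·111 = r. Each division r_prev = q·r_cur + r_new produces the new row as (previous row) − q·(current row):
  row A: (127, 1, 0)   [1·127 + 0·111 = 127]
  row B: (111, 0, 1)   [0·127 + 1·111 = 111]
  127 = 1·111 + 16   → row C = row A − 1·row B = (16, 1, −1)   [check: 1·127 − 1·111 = 16]
  111 = 6·16 + 15   → row D = row B − 6·row C = (15, −6, 7)   [check: −6·127 + 7·111 = 15]
  16 = 1·15 + 1   → row E = row C − 1·row D = (1, 7, −8)   [check: 7·127 − 8·111 = 1]
  15 = 15·1 + 0   → remainder 0, stop. gcd = 1 (last nonzero row E).
The gcd is 1, so 111 is invertible mod 127. The last nonzero row gives 7·127 − 8·111 = 1, so t = −8. So 111^(−1) ≡ −8 ≡ 119 (mod 127). Verify: 111 · 119 = 13209 ≡ 1 (mod 127). ✓

Final answer: 111^(−1) ≡ 119 (mod 127)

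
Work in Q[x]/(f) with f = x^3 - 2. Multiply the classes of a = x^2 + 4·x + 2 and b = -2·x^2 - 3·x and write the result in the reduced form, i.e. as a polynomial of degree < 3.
a · b ≡ -16·x^2 - 10·x - 22 (mod f(x))

First multiply in Q[x] without reducing: a · b = -2·x^4 - 11·x^3 - 16·x^2 - 6·x. Now divide by f(x) = x^3 - 2, eliminating the leading term at each step:
  leading term -2·x^4: subtract (-2·x)·f(x) = -2·x^4 + 4·x, leaving -11·x^3 - 16·x^2 - 10·x
  leading term -11·x^3: subtract (-11)·f(x) = 22 - 11·x^3, leaving -16·x^2 - 10·x - 22
The degree is now < 3, so this is the remainder. Hence a · b ≡ -16·x^2 - 10·x - 22 in Q[x]/(f).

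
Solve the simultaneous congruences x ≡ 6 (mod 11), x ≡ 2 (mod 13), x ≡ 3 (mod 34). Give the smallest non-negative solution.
The moduli 11, 13, 34 are pairwise coprime, so by the CRT there is a unique solution mod 11·13·34 = 4862.
Solve by successive substitution. Start with x ≡ 6 (mod 11).
  Combine with x ≡ 2 (mod 13): write x = 6 + 11·t and require 6 + 11·t ≡ 2 (mod 13), i.e. 11·t ≡ 2 − 6 ≡ 9 (mod 13). Since 11^(−1) ≡ 6 (mod 13), t ≡ 6·9 ≡ 2 (mod 13). So x ≡ 6 + 11·2 = 28 (mod 143).
  Combine with x ≡ 3 (mod 34): write x = 28 + 143·t and require 28 + 143·t ≡ 3 (mod 34), i.e. 143·t ≡ 3 − 28 ≡ 9 (mod 34). Since 143^(−1) ≡ 5 (mod 34) (143 ≡ 7 (mod 34)), t ≡ 5·9 ≡ 11 (mod 34). So x ≡ 28 + 143·11 = 1601 (mod 4862).
Unique solution in [0, 4862): x = 1601.

Final answer: x ≡ 1601 (mod 4862); the representative in [0, 4862) is 1601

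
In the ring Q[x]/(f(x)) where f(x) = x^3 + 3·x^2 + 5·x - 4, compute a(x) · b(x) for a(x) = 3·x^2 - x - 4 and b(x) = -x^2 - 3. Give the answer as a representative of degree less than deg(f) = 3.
First multiply in Q[x] without reducing: a · b = -3·x^4 + x^3 - 5·x^2 + 3·x + 12. Now divide by f(x) = x^3 + 3·x^2 + 5·x - 4, eliminating the leading term at each step:
  leading term -3·x^4: subtract (-3·x)·f(x) = -3·x^4 - 9·x^3 - 15·x^2 + 12·x, leaving 10·x^3 + 10·x^2 - 9·x + 12
  leading term 10·x^3: subtract (10)·f(x) = 10·x^3 + 30·x^2 + 50·x - 40, leaving -20·x^2 - 59·x + 52
The degree is now < 3, so this is the remainder. Hence a · b ≡ -20·x^2 - 59·x + 52 in Q[x]/(f).

Final answer: a · b ≡ -20·x^2 - 59·x + 52 (mod f(x))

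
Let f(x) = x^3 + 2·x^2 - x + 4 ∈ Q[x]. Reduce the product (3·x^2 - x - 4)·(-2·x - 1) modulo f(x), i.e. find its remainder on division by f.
a · b ≡ 11·x^2 + 3·x + 28 (mod f(x))

First multiply in Q[x] without reducing: a · b = -6·x^3 - x^2 + 9·x + 4. Now divide by f(x) = x^3 + 2·x^2 - x + 4, eliminating the leading term at each step:
  leading term -6·x^3: subtract (-6)·f(x) = -6·x^3 - 12·x^2 + 6·x - 24, leaving 11·x^2 + 3·x + 28
The degree is now < 3, so this is the remainder. Hence a · b ≡ 11·x^2 + 3·x + 28 in Q[x]/(f).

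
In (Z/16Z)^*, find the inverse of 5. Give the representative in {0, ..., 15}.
Apply the extended Euclidean algorithm to (16, 5), tracking rows (r, s, t) with s·16 + t·5 = r. Each division r_prev = q·r_cur + r_new produces the new row as (previous row) − q·(current row):
  row A: (16, 1, 0)   [1·16 + 0·5 = 16]
  row B: (5, 0, 1)   [0·16 + 1·5 = 5]
  16 = 3·5 + 1   → row C = row A − 3·row B = (1, 1, −3)   [check: 1·16 − 3·5 = 1]
  5 = 5·1 + 0   → remainder 0, stop. gcd = 1 (last nonzero row C).
The gcd is 1, so 5 is invertible mod 16. The last nonzero row gives 1·16 − 3·5 = 1, so t = −3. So 5^(−1) ≡ −3 ≡ 13 (mod 16). Verify: 5 · 13 = 65 ≡ 1 (mod 16). ✓

Final answer: 5^(−1) ≡ 13 (mod 16)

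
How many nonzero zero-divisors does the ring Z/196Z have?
Z/196Z has 111 nonzero zero-divisors

In Z/196Z each nonzero element is either a unit (gcd with 196 is 1) or a zero-divisor (gcd > 1). The number of units is φ(196): factorise 196 = 2^2 · 7^2, so φ(196) = (2^2 − 2^1) · (7^2 − 7^1) = 2 · 42 = 84. The nonzero elements number 196 − 1 = 195. Hence the nonzero zero-divisors number 195 − 84 = 111.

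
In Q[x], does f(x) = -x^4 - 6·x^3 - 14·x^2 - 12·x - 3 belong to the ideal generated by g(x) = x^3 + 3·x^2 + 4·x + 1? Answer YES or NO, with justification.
In Q[x] the ideal (g) consists of all multiples of g, so f ∈ (g) iff g | f, i.e. iff the remainder of f on division by g is 0. Divide f by g (g is monic, so eliminate the leading term of the running remainder at each step):
  leading term -x^4: subtract (-x)·g(x) = -x^4 - 3·x^3 - 4·x^2 - x, leaving -3·x^3 - 10·x^2 - 11·x - 3
  leading term -3·x^3: subtract (-3)·g(x) = -3·x^3 - 9·x^2 - 12·x - 3, leaving -x^2 + x
The remainder r(x) = -x^2 + x ≠ 0 (and deg r < deg g), so g ∤ f, i.e. f ∉ (g).

Final answer: NO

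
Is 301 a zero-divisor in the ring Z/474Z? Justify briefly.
NO

gcd(301, 474) = 1, so 301 is a unit in Z/474Z (it has a multiplicative inverse). A unit cannot be a zero-divisor: if 301·b ≡ 0 then multiplying both sides by 301^(−1) gives b ≡ 0. So 301 is not a zero-divisor.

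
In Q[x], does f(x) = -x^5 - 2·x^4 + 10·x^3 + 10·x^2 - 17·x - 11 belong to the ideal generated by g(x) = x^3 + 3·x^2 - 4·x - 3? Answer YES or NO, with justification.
In Q[x] the ideal (g) consists of all multiples of g, so f ∈ (g) iff g | f, i.e. iff the remainder of f on division by g is 0. Divide f by g (g is monic, so eliminate the leading term of the running remainder at each step):
  leading term -x^5: subtract (-x^2)·g(x) = -x^5 - 3·x^4 + 4·x^3 + 3·x^2, leaving x^4 + 6·x^3 + 7·x^2 - 17·x - 11
  leading term x^4: subtract (x)·g(x) = x^4 + 3·x^3 - 4·x^2 - 3·x, leaving 3·x^3 + 11·x^2 - 14·x - 11
  leading term 3·x^3: subtract (3)·g(x) = 3·x^3 + 9·x^2 - 12·x - 9, leaving 2·x^2 - 2·x - 2
The remainder r(x) = 2·x^2 - 2·x - 2 ≠ 0 (and deg r < deg g), so g ∤ f, i.e. f ∉ (g).

Final answer: NO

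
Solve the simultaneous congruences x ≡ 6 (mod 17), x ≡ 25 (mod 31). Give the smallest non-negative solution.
The moduli 17, 31 are pairwise coprime, so by the CRT there is a unique solution mod 17·31 = 527.
Solve by successive substitution. Start with x ≡ 6 (mod 17).
  Combine with x ≡ 25 (mod 31): write x = 6 + 17·t and require 6 + 17·t ≡ 25 (mod 31), i.e. 17·t ≡ 25 − 6 ≡ 19 (mod 31). Since 17^(−1) ≡ 11 (mod 31), t ≡ 11·19 ≡ 23 (mod 31). So x ≡ 6 + 17·23 = 397 (mod 527).
Unique solution in [0, 527): x = 397.

Final answer: x ≡ 397 (mod 527); the representative in [0, 527) is 397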